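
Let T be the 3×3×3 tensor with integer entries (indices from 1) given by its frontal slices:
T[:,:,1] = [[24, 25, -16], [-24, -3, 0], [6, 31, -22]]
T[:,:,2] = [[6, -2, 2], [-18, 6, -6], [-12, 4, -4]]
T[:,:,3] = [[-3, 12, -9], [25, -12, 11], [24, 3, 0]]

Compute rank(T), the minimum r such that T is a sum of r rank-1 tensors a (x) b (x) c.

Lower bound: the mode-3 unfolding of T (rows indexed by k, columns by (i,j) = (1,1), (1,2), (1,3), (2,1), (2,2), (2,3), (3,1), (3,2), (3,3)) is [[24, 25, -16, -24, -3, 0, 6, 31, -22], [6, -2, 2, -18, 6, -6, -12, 4, -4], [-3, 12, -9, 25, -12, 11, 24, 3, 0]].
There the 2×2 minor on rows k ∈ {1, 2}, columns (i,j) ∈ {(1,1), (1,2)} is det [[24, 25], [6, -2]] = -198 ≠ 0, so this unfolding has rank ≥ 2; CP rank is at least every unfolding rank, so rank(T) ≥ 2. (This is only a lower bound: in general the CP rank may exceed every unfolding rank, so we still need to exhibit 2 rank-1 terms summing to T.)
Upper bound — finding two terms. Write S_k = T[:,:,k] for the frontal slices: S₁ = [[24, 25, -16], [-24, -3, 0], [6, 31, -22]], S₂ = [[6, -2, 2], [-18, 6, -6], [-12, 4, -4]], S₃ = [[-3, 12, -9], [25, -12, 11], [24, 3, 0]].
If T = a₁ (x) b₁ (x) c₁ + a₂ (x) b₂ (x) c₂ then each S_k = c₁[k]·a₁b₁ᵀ + c₂[k]·a₂b₂ᵀ. S₁ and S₂ are linearly independent, so a₁b₁ᵀ and a₂b₂ᵀ must span the same plane of matrices: they are the rank-1 matrices of the form x·S₁ + y·S₂.
The 2×2 minor of x·S₁ + y·S₂ on rows {1,2}, columns {1,2} is 528·x² + 528·xy = 528·(x + y)(x), vanishing at (x:y) = (1:-1) and (0:1).
M₁ = S₁ − S₂ = [[18, 27, -18], [-6, -9, 6], [18, 27, -18]] = 3·[3, -1, 3][2, 3, -2]ᵀ and M₂ = S₂ = [[6, -2, 2], [-18, 6, -6], [-12, 4, -4]] = 2·[1, -3, -2][3, -1, 1]ᵀ, so take a₁ = [3, -1, 3], b₁ = [2, 3, -2], a₂ = [1, -3, -2], b₂ = [3, -1, 1].
Each slice is an integer combination of E₁ = a₁b₁ᵀ and E₂ = a₂b₂ᵀ: S₁ = 3·E₁ + 2·E₂, S₂ = 2·E₂, S₃ = E₁ − 3·E₂; reading off coefficients, c₁ = [3, 0, 1] and c₂ = [2, 2, -3].
Hence T = [3, -1, 3] (x) [2, 3, -2] (x) [3, 0, 1] + [1, -3, -2] (x) [3, -1, 1] (x) [2, 2, -3], so rank(T) ≤ 2.
These bounds meet, so rank(T) = 2.
Check entry T[3,3,3] = 0: (3)·(-2)·(1) + (-2)·(1)·(-3) = 0.

2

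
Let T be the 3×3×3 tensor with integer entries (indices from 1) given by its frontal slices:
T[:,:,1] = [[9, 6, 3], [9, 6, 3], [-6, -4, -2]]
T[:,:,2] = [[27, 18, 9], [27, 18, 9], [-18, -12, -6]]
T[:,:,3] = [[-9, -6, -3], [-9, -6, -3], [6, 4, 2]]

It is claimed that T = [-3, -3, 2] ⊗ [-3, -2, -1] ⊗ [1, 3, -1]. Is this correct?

Yes

Reconstruct entrywise from the claimed factors. For example, T[2,2,2] = 18 and Σₗ aₗ[2]bₗ[2]cₗ[2] = (-3)·(-2)·(3) = 18; checking all 27 entries, every one matches. The claim holds.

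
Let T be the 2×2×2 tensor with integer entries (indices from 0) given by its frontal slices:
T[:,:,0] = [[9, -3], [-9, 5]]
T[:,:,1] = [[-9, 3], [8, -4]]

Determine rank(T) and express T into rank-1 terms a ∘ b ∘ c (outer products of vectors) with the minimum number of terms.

rank(T) = 2

Lower bound: the mode-3 unfolding of T (rows indexed by k, columns by (i,j) = (0,0), (0,1), (1,0), (1,1)) is [[9, -3, -9, 5], [-9, 3, 8, -4]].
There the 2×2 minor on rows k ∈ {0, 1}, columns (i,j) ∈ {(0,0), (1,0)} is det [[9, -9], [-9, 8]] = -9 ≠ 0, so this unfolding has rank ≥ 2; CP rank is at least every unfolding rank, so rank(T) ≥ 2. (This is only a lower bound: in general the CP rank may exceed every unfolding rank, so we still need to exhibit 2 rank-1 terms summing to T.)
Upper bound — finding two terms. Write S_k = T[:,:,k] for the frontal slices: S₀ = [[9, -3], [-9, 5]], S₁ = [[-9, 3], [8, -4]].
If T = a₁ ∘ b₁ ∘ c₁ + a₂ ∘ b₂ ∘ c₂ then each S_k = c₁[k]·a₁b₁ᵀ + c₂[k]·a₂b₂ᵀ. S₀ and S₁ are linearly independent, so a₁b₁ᵀ and a₂b₂ᵀ must span the same plane of matrices: they are the rank-1 matrices of the form x·S₀ + y·S₁.
det(x·S₀ + y·S₁) is 18·x² − 30·xy + 12·y² = 6·(3·x − 2·y)(x − y), vanishing at (x:y) = (2:3) and (1:1).
M₁ = 2·S₀ + 3·S₁ = [[-9, 3], [6, -2]] = −[3, -2][3, -1]ᵀ and M₂ = S₀ + S₁ = [[0, 0], [-1, 1]] = −[0, 1][1, -1]ᵀ, so take a₁ = [3, -2], b₁ = [3, -1], a₂ = [0, 1], b₂ = [1, -1].
Each slice is an integer combination of E₁ = a₁b₁ᵀ and E₂ = a₂b₂ᵀ: S₀ = E₁ − 3·E₂, S₁ = −E₁ + 2·E₂; reading off coefficients, c₁ = [1, -1] and c₂ = [-3, 2].
Hence T = [3, -2] ∘ [3, -1] ∘ [1, -1] + [0, 1] ∘ [1, -1] ∘ [-3, 2], so rank(T) ≤ 2.
These bounds meet, so rank(T) = 2.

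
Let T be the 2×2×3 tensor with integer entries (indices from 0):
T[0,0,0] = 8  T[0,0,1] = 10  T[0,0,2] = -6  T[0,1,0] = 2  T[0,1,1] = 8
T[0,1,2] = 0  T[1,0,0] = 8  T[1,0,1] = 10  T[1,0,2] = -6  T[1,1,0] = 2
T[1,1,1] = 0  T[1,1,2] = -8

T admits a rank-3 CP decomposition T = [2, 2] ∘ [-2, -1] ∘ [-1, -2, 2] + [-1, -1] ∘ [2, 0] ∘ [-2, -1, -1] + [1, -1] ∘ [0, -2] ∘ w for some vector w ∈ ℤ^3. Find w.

w = [0, -2, -2]

Subtract the known terms from T to get the rank-1 residual R = [1, -1] ∘ [0, -2] ∘ w, so R[i,j,k] = a[i]·b[j]·w[k]. Pick indices with nonzero a[0]·b[1] = (1)·(-2) = -2. Only the fibre through (0,1,·) is needed: R[0,1,:] = T[0,1,:] − Σₗ aₗ[0]bₗ[1]cₗ = [2, 8, 0] − (2)·(-1)·[-1, -2, 2] − (-1)·(0)·[-2, -1, -1] = [0, 4, 4]. Then w[k] = R[0,1,k] / -2 for each k, giving w = [0, 4, 4] / -2 = [0, -2, -2].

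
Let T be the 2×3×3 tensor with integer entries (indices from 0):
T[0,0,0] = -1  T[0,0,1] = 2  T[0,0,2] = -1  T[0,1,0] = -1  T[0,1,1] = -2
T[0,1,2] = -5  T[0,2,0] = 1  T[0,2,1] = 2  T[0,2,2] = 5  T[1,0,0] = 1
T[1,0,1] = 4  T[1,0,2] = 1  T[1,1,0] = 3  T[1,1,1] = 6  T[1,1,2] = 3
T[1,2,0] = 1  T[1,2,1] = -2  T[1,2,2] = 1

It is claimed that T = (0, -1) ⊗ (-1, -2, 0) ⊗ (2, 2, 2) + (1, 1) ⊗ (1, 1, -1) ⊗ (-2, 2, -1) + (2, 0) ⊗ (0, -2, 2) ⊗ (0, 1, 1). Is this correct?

No

Reconstruct entry (0,0,0) from the claimed factors: Σₗ aₗ[0]bₗ[0]cₗ[0] = (0)·(-1)·(2) + (1)·(1)·(-2) + (2)·(0)·(0) = -2, but T[0,0,0] = -1. The claim is false.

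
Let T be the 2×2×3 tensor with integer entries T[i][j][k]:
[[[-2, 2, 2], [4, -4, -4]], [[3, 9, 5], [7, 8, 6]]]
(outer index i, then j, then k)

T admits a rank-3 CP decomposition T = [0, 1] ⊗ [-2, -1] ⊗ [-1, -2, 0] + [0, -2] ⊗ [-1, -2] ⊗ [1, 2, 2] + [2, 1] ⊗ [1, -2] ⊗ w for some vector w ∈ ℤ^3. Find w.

w = [-1, 1, 1]

Subtract the known terms from T to get the rank-1 residual R = [2, 1] ⊗ [1, -2] ⊗ w, so R[i,j,k] = a[i]·b[j]·w[k]. Pick indices with nonzero a[0]·b[0] = (2)·(1) = 2. Only the fibre through (0,0,·) is needed: R[0,0,:] = T[0,0,:] − Σₗ aₗ[0]bₗ[0]cₗ = [-2, 2, 2] − (0)·(-2)·[-1, -2, 0] − (0)·(-1)·[1, 2, 2] = [-2, 2, 2]. Then w[k] = R[0,0,k] / 2 for each k, giving w = [-2, 2, 2] / 2 = [-1, 1, 1].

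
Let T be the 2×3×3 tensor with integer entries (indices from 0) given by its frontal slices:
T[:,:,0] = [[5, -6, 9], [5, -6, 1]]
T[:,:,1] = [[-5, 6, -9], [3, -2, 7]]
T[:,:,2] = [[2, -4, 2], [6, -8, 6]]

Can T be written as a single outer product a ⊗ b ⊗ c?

No

The mode-2 unfolding of T (rows indexed by j, columns by (i,k) = (0,0), (0,1), (0,2), (1,0), (1,1), (1,2)) is [[5, -5, 2, 5, 3, 6], [-6, 6, -4, -6, -2, -8], [9, -9, 2, 1, 7, 6]].
There the 3×3 minor on rows j ∈ {0, 1, 2}, columns (i,k) ∈ {(0,0), (0,2), (1,0)} is det [[5, 2, 5], [-6, -4, -6], [9, 2, 1]] = 64 ≠ 0, so this unfolding has rank ≥ 3; CP rank is at least every unfolding rank, so rank(T) ≥ 3.
In particular rank(T) ≥ 3 > 1, so T is not rank-1.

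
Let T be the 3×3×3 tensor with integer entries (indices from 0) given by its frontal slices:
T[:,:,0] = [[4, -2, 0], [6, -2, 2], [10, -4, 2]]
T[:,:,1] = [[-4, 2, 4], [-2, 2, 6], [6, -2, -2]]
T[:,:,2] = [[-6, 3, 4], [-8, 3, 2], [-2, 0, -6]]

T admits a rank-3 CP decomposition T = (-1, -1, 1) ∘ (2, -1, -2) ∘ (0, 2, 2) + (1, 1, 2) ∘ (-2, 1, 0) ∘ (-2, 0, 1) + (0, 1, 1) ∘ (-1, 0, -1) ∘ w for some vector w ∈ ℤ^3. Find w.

w = (-2, -2, 2)

Subtract the known terms from T to get the rank-1 residual R = (0, 1, 1) ∘ (-1, 0, -1) ∘ w, so R[i,j,k] = a[i]·b[j]·w[k]. Pick indices with nonzero a[1]·b[0] = (1)·(-1) = -1. Only the fibre through (1,0,·) is needed: R[1,0,:] = T[1,0,:] − Σₗ aₗ[1]bₗ[0]cₗ = [6, -2, -8] − (-1)·(2)·(0, 2, 2) − (1)·(-2)·(-2, 0, 1) = [2, 2, -2]. Then w[k] = R[1,0,k] / -1 for each k, giving w = [2, 2, -2] / -1 = (-2, -2, 2).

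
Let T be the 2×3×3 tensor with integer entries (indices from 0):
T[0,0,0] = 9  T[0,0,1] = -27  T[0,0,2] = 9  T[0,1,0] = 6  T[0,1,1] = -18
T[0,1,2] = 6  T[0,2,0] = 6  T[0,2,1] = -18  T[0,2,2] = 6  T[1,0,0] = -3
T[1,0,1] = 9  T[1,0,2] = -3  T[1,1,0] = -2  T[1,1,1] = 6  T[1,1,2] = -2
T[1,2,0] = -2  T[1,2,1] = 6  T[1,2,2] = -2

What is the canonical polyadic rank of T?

1

Lower bound: T ≠ 0 (e.g. T[0,0,0] = 9), so rank(T) ≥ 1.
Upper bound: if T = a (x) b (x) c then every fibre of T is a multiple of the corresponding factor, so read the factors off the fibres through the nonzero entry T[0,0,0] = 9.
The mode-1 fibre T[:,0,0] = [9, -3] gives a = [3, -1] (primitive direction); the mode-2 fibre T[0,:,0] = [9, 6, 6] gives b = [3, 2, 2]; then c[k] = T[0,0,k] / (a[0]·b[0]) = [9, -27, 9] / 9 = [1, -3, 1].
Expanding [3, -1] (x) [3, 2, 2] (x) [1, -3, 1] reproduces all 18 entries of T, so T = [3, -1] (x) [3, 2, 2] (x) [1, -3, 1] and rank(T) ≤ 1.
These bounds meet, so rank(T) = 1.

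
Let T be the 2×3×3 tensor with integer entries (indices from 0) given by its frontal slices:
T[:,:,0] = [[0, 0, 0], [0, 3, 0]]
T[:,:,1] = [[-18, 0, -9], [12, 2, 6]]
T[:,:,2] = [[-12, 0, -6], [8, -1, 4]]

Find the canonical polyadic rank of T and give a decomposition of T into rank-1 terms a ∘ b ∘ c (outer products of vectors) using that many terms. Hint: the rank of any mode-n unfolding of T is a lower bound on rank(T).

rank(T) = 2

Lower bound: the mode-3 unfolding of T (rows indexed by k, columns by (i,j) = (0,0), (0,1), (0,2), (1,0), (1,1), (1,2)) is [[0, 0, 0, 0, 3, 0], [-18, 0, -9, 12, 2, 6], [-12, 0, -6, 8, -1, 4]].
There the 2×2 minor on rows k ∈ {0, 1}, columns (i,j) ∈ {(0,0), (1,1)} is det [[0, 3], [-18, 2]] = 54 ≠ 0, so this unfolding has rank ≥ 2; CP rank is at least every unfolding rank, so rank(T) ≥ 2. (This is only a lower bound: in general the CP rank may exceed every unfolding rank, so we still need to exhibit 2 rank-1 terms summing to T.)
Upper bound — finding two terms. Write S_k = T[:,:,k] for the frontal slices: S₀ = [[0, 0, 0], [0, 3, 0]], S₁ = [[-18, 0, -9], [12, 2, 6]], S₂ = [[-12, 0, -6], [8, -1, 4]].
If T = a₁ ∘ b₁ ∘ c₁ + a₂ ∘ b₂ ∘ c₂ then each S_k = c₁[k]·a₁b₁ᵀ + c₂[k]·a₂b₂ᵀ. S₀ and S₁ are linearly independent, so a₁b₁ᵀ and a₂b₂ᵀ must span the same plane of matrices: they are the rank-1 matrices of the form x·S₀ + y·S₁.
The 2×2 minor of x·S₀ + y·S₁ on rows {0,1}, columns {0,1} is −54·xy − 36·y² = (-18)·(3·x + 2·y)(y), vanishing at (x:y) = (2:-3) and (1:0).
M₁ = 2·S₀ − 3·S₁ = [[54, 0, 27], [-36, 0, -18]] = 9·[3, -2][2, 0, 1]ᵀ and M₂ = S₀ = [[0, 0, 0], [0, 3, 0]] = 3·[0, 1][0, 1, 0]ᵀ, so take a₁ = [3, -2], b₁ = [2, 0, 1], a₂ = [0, 1], b₂ = [0, 1, 0].
Each slice is an integer combination of E₁ = a₁b₁ᵀ and E₂ = a₂b₂ᵀ: S₀ = 3·E₂, S₁ = −3·E₁ + 2·E₂, S₂ = −2·E₁ − E₂; reading off coefficients, c₁ = [0, -3, -2] and c₂ = [3, 2, -1].
Hence T = [3, -2] ∘ [2, 0, 1] ∘ [0, -3, -2] + [0, 1] ∘ [0, 1, 0] ∘ [3, 2, -1], so rank(T) ≤ 2.
These bounds meet, so rank(T) = 2.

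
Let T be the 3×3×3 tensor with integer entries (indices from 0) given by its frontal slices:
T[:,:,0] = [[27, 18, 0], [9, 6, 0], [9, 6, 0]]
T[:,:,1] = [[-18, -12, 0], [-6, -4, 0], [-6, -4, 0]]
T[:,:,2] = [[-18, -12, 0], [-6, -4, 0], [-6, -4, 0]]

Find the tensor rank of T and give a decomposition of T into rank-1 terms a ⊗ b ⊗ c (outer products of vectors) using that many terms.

Lower bound: T ≠ 0 (e.g. T[0,0,0] = 27), so rank(T) ≥ 1.
Upper bound: if T = a ⊗ b ⊗ c then every fibre of T is a multiple of the corresponding factor, so read the factors off the fibres through the nonzero entry T[0,0,0] = 27.
The mode-1 fibre T[:,0,0] = [27, 9, 9] gives a = [3, 1, 1] (primitive direction); the mode-2 fibre T[0,:,0] = [27, 18, 0] gives b = [3, 2, 0]; then c[k] = T[0,0,k] / (a[0]·b[0]) = [27, -18, -18] / 9 = [3, -2, -2].
Expanding [3, 1, 1] ⊗ [3, 2, 0] ⊗ [3, -2, -2] reproduces all 27 entries of T, so T = [3, 1, 1] ⊗ [3, 2, 0] ⊗ [3, -2, -2] and rank(T) ≤ 1.
These bounds meet, so rank(T) = 1.
Check entry T[2,1,1] = -4: (1)·(2)·(-2) = -4.

rank(T) = 1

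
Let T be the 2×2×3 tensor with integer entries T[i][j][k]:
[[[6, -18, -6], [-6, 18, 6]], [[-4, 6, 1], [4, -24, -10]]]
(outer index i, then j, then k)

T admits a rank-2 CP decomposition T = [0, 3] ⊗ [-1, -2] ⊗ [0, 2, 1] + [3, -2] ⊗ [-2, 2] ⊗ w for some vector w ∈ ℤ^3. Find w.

w = [-1, 3, 1]

Subtract the known terms from T to get the rank-1 residual R = [3, -2] ⊗ [-2, 2] ⊗ w, so R[i,j,k] = a[i]·b[j]·w[k]. Pick indices with nonzero a[0]·b[0] = (3)·(-2) = -6. Only the fibre through (0,0,·) is needed: R[0,0,:] = T[0,0,:] − Σₗ aₗ[0]bₗ[0]cₗ = [6, -18, -6] − (0)·(-1)·[0, 2, 1] = [6, -18, -6]. Then w[k] = R[0,0,k] / -6 for each k, giving w = [6, -18, -6] / -6 = [-1, 3, 1].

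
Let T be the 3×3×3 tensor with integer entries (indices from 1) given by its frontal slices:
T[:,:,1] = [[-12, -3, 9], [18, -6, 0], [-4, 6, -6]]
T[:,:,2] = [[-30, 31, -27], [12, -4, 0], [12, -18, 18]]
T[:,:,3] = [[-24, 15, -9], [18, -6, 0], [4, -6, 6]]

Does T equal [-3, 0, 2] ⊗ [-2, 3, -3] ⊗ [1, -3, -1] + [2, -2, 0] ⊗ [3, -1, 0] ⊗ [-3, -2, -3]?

Reconstruct entrywise from the claimed factors. For example, T[2,1,1] = 18 and Σₗ aₗ[2]bₗ[1]cₗ[1] = (0)·(-2)·(1) + (-2)·(3)·(-3) = 18; checking all 27 entries, every one matches. The claim holds.

Yes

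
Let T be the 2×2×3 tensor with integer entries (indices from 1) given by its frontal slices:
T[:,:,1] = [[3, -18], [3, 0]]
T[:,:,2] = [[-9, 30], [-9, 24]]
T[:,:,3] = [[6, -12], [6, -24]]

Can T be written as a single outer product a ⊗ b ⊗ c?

No

The mode-1 unfolding of T (rows indexed by i, columns by (j,k) = (1,1), (1,2), (1,3), (2,1), (2,2), (2,3)) is [[3, -9, 6, -18, 30, -12], [3, -9, 6, 0, 24, -24]].
There the 2×2 minor on rows i ∈ {1, 2}, columns (j,k) ∈ {(1,1), (2,1)} is det [[3, -18], [3, 0]] = 54 ≠ 0, so this unfolding has rank ≥ 2; CP rank is at least every unfolding rank, so rank(T) ≥ 2.
In particular rank(T) ≥ 2 > 1, so T is not rank-1.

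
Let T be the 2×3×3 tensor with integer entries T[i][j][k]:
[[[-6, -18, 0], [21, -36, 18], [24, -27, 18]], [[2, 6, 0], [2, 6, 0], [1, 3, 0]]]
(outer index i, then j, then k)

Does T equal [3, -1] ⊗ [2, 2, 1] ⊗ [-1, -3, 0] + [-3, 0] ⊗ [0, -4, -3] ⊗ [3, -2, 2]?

No

Reconstruct entry (0,1,0) from the claimed factors: Σₗ aₗ[0]bₗ[1]cₗ[0] = (3)·(2)·(-1) + (-3)·(-4)·(3) = 30, but T[0,1,0] = 21. The claim is false.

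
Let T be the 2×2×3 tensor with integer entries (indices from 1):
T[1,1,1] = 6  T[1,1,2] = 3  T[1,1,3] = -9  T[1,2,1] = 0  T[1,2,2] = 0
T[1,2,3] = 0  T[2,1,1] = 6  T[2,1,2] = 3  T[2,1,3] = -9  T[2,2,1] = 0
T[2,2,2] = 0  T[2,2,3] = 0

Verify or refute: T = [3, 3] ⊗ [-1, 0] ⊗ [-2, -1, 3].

Reconstruct entrywise from the claimed factors. For example, T[2,1,2] = 3 and Σₗ aₗ[2]bₗ[1]cₗ[2] = (3)·(-1)·(-1) = 3; checking all 12 entries, every one matches. The claim holds.

Yes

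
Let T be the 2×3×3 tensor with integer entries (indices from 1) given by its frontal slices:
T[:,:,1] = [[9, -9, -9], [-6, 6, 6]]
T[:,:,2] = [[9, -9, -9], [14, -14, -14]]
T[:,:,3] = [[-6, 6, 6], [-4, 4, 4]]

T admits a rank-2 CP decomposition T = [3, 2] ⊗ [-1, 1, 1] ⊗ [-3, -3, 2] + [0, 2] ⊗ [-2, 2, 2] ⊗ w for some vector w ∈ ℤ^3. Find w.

w = [3, -2, 0]

Subtract the known terms from T to get the rank-1 residual R = [0, 2] ⊗ [-2, 2, 2] ⊗ w, so R[i,j,k] = a[i]·b[j]·w[k]. Pick indices with nonzero a[2]·b[1] = (2)·(-2) = -4. Only the fibre through (2,1,·) is needed: R[2,1,:] = T[2,1,:] − Σₗ aₗ[2]bₗ[1]cₗ = [-6, 14, -4] − (2)·(-1)·[-3, -3, 2] = [-12, 8, 0]. Then w[k] = R[2,1,k] / -4 for each k, giving w = [-12, 8, 0] / -4 = [3, -2, 0].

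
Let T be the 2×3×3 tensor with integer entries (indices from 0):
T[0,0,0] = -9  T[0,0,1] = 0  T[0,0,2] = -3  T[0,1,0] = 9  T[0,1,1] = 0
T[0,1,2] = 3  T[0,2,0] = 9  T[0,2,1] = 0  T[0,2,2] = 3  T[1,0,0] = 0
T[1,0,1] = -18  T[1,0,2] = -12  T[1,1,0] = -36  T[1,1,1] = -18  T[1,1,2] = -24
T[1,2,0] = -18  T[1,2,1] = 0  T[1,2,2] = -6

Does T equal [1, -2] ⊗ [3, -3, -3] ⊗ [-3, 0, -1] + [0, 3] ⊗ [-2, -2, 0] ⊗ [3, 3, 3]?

Yes

Reconstruct entrywise from the claimed factors. For example, T[1,1,1] = -18 and Σₗ aₗ[1]bₗ[1]cₗ[1] = (-2)·(-3)·(0) + (3)·(-2)·(3) = -18; checking all 18 entries, every one matches. The claim holds.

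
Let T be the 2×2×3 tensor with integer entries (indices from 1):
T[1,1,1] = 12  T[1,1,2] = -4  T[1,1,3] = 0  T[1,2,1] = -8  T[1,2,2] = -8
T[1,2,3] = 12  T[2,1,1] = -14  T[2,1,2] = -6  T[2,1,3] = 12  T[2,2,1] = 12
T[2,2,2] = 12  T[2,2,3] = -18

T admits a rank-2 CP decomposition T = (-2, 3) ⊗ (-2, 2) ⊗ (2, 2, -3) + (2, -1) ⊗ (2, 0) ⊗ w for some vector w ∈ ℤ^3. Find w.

w = (1, -3, 3)

Subtract the known terms from T to get the rank-1 residual R = (2, -1) ⊗ (2, 0) ⊗ w, so R[i,j,k] = a[i]·b[j]·w[k]. Pick indices with nonzero a[1]·b[1] = (2)·(2) = 4. Only the fibre through (1,1,·) is needed: R[1,1,:] = T[1,1,:] − Σₗ aₗ[1]bₗ[1]cₗ = [12, -4, 0] − (-2)·(-2)·(2, 2, -3) = [4, -12, 12]. Then w[k] = R[1,1,k] / 4 for each k, giving w = [4, -12, 12] / 4 = (1, -3, 3).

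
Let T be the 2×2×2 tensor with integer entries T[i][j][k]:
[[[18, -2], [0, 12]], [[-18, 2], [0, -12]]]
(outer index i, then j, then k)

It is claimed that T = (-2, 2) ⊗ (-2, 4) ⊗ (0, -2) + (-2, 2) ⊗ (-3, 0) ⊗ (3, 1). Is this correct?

Reconstruct entry (0,1,1) from the claimed factors: Σₗ aₗ[0]bₗ[1]cₗ[1] = (-2)·(4)·(-2) + (-2)·(0)·(1) = 16, but T[0,1,1] = 12. The claim is false.

No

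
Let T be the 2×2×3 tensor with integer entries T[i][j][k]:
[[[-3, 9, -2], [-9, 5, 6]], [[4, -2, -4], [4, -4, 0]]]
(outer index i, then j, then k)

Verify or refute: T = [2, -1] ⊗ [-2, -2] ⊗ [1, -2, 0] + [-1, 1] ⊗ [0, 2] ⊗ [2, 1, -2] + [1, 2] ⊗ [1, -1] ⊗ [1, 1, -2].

Reconstruct entrywise from the claimed factors. For example, T[0,1,1] = 5 and Σₗ aₗ[0]bₗ[1]cₗ[1] = (2)·(-2)·(-2) + (-1)·(2)·(1) + (1)·(-1)·(1) = 5; checking all 12 entries, every one matches. The claim holds.

Yes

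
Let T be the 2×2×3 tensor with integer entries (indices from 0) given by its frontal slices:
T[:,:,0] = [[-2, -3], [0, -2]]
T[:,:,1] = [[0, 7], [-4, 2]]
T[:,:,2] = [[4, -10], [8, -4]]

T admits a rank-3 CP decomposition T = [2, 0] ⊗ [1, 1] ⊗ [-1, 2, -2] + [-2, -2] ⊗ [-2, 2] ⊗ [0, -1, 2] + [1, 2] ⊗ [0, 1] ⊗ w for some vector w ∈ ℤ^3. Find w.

w = [-1, -1, 2]

Subtract the known terms from T to get the rank-1 residual R = [1, 2] ⊗ [0, 1] ⊗ w, so R[i,j,k] = a[i]·b[j]·w[k]. Pick indices with nonzero a[0]·b[1] = (1)·(1) = 1. Only the fibre through (0,1,·) is needed: R[0,1,:] = T[0,1,:] − Σₗ aₗ[0]bₗ[1]cₗ = [-3, 7, -10] − (2)·(1)·[-1, 2, -2] − (-2)·(2)·[0, -1, 2] = [-1, -1, 2]. Then w[k] = R[0,1,k] / 1 for each k, giving w = [-1, -1, 2] / 1 = [-1, -1, 2].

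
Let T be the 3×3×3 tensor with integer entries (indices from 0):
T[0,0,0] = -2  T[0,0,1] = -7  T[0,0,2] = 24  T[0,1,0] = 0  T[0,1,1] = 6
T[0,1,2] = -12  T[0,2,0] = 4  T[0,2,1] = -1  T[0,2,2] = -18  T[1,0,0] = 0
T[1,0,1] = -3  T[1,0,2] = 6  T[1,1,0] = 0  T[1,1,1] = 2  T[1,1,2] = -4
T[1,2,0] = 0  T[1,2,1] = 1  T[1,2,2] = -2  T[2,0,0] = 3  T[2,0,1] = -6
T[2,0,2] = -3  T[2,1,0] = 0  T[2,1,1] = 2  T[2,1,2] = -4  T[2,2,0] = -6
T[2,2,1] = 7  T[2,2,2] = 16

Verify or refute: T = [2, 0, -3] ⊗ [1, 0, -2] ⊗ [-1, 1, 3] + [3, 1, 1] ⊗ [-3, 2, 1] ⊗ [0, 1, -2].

Reconstruct entrywise from the claimed factors. For example, T[1,0,1] = -3 and Σₗ aₗ[1]bₗ[0]cₗ[1] = (0)·(1)·(1) + (1)·(-3)·(1) = -3; checking all 27 entries, every one matches. The claim holds.

Yes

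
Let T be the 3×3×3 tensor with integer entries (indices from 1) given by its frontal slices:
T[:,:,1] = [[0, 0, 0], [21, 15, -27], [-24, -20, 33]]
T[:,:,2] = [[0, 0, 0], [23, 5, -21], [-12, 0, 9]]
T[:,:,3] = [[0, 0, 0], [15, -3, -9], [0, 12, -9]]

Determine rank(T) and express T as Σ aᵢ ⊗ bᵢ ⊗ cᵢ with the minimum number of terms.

rank(T) = 2

Lower bound: the mode-3 unfolding of T (rows indexed by k, columns by (i,j) = (1,1), (1,2), (1,3), (2,1), (2,2), (2,3), (3,1), (3,2), (3,3)) is [[0, 0, 0, 21, 15, -27, -24, -20, 33], [0, 0, 0, 23, 5, -21, -12, 0, 9], [0, 0, 0, 15, -3, -9, 0, 12, -9]].
There the 2×2 minor on rows k ∈ {1, 2}, columns (i,j) ∈ {(2,1), (2,2)} is det [[21, 15], [23, 5]] = -240 ≠ 0, so this unfolding has rank ≥ 2; CP rank is at least every unfolding rank, so rank(T) ≥ 2. (This is only a lower bound: in general the CP rank may exceed every unfolding rank, so we still need to exhibit 2 rank-1 terms summing to T.)
Upper bound — finding two terms. Write S_k = T[:,:,k] for the frontal slices: S₁ = [[0, 0, 0], [21, 15, -27], [-24, -20, 33]], S₂ = [[0, 0, 0], [23, 5, -21], [-12, 0, 9]], S₃ = [[0, 0, 0], [15, -3, -9], [0, 12, -9]].
If T = a₁ ⊗ b₁ ⊗ c₁ + a₂ ⊗ b₂ ⊗ c₂ then each S_k = c₁[k]·a₁b₁ᵀ + c₂[k]·a₂b₂ᵀ. S₁ and S₂ are linearly independent, so a₁b₁ᵀ and a₂b₂ᵀ must span the same plane of matrices: they are the rank-1 matrices of the form x·S₁ + y·S₂.
The 2×2 minor of x·S₁ + y·S₂ on rows {2,3}, columns {1,2} is −60·x² − 160·xy + 60·y² = (-20)·(x + 3·y)(3·x − y), vanishing at (x:y) = (3:-1) and (1:3).
M₁ = 3·S₁ − S₂ = [[0, 0, 0], [40, 40, -60], [-60, -60, 90]] = 10·(0, 2, -3)(2, 2, -3)ᵀ and M₂ = S₁ + 3·S₂ = [[0, 0, 0], [90, 30, -90], [-60, -20, 60]] = 10·(0, 3, -2)(3, 1, -3)ᵀ, so take a₁ = (0, 2, -3), b₁ = (2, 2, -3), a₂ = (0, 3, -2), b₂ = (3, 1, -3).
Each slice is an integer combination of E₁ = a₁b₁ᵀ and E₂ = a₂b₂ᵀ: S₁ = 3·E₁ + E₂, S₂ = −E₁ + 3·E₂, S₃ = −3·E₁ + 3·E₂; reading off coefficients, c₁ = (3, -1, -3) and c₂ = (1, 3, 3).
Hence T = (0, 2, -3) ⊗ (2, 2, -3) ⊗ (3, -1, -3) + (0, 3, -2) ⊗ (3, 1, -3) ⊗ (1, 3, 3), so rank(T) ≤ 2.
These bounds meet, so rank(T) = 2.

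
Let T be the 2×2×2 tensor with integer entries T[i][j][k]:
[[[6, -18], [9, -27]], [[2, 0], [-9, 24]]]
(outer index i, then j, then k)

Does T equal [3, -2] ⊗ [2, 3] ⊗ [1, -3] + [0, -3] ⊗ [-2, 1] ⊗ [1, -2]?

Reconstruct entrywise from the claimed factors. For example, T[0,1,0] = 9 and Σₗ aₗ[0]bₗ[1]cₗ[0] = (3)·(3)·(1) + (0)·(1)·(1) = 9; checking all 8 entries, every one matches. The claim holds.

Yes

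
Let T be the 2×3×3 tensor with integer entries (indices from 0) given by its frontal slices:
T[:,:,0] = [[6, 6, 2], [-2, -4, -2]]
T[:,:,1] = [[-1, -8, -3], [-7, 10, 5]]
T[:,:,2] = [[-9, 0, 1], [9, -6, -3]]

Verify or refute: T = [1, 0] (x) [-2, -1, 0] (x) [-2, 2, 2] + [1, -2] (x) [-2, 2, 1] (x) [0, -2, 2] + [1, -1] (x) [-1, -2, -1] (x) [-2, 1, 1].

Yes

Reconstruct entrywise from the claimed factors. For example, T[1,2,1] = 5 and Σₗ aₗ[1]bₗ[2]cₗ[1] = (0)·(0)·(2) + (-2)·(1)·(-2) + (-1)·(-1)·(1) = 5; checking all 18 entries, every one matches. The claim holds.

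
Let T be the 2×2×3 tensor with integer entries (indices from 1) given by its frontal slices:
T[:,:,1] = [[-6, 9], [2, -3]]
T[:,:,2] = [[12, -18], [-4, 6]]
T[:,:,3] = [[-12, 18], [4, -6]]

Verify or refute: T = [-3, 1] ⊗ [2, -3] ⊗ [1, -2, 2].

Reconstruct entrywise from the claimed factors. For example, T[1,2,2] = -18 and Σₗ aₗ[1]bₗ[2]cₗ[2] = (-3)·(-3)·(-2) = -18; checking all 12 entries, every one matches. The claim holds.

Yes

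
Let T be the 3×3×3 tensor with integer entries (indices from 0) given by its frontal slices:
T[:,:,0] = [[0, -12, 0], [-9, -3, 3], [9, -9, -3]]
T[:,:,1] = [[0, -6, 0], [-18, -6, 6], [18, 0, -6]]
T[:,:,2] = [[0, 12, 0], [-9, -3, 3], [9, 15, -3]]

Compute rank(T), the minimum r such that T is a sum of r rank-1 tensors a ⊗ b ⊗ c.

Lower bound: the mode-1 unfolding of T (rows indexed by i, columns by (j,k) = (0,0), (0,1), (0,2), (1,0), (1,1), (1,2), (2,0), (2,1), (2,2)) is [[0, 0, 0, -12, -6, 12, 0, 0, 0], [-9, -18, -9, -3, -6, -3, 3, 6, 3], [9, 18, 9, -9, 0, 15, -3, -6, -3]].
There the 2×2 minor on rows i ∈ {0, 1}, columns (j,k) ∈ {(0,0), (1,0)} is det [[0, -12], [-9, -3]] = -108 ≠ 0, so this unfolding has rank ≥ 2; CP rank is at least every unfolding rank, so rank(T) ≥ 2. (Unfolding ranks only ever bound the CP rank from below — rank(T) can be strictly larger than all of them — so the matching upper bound has to come from an explicit 2-term decomposition.)
Upper bound — finding two terms. Write S_k = T[:,:,k] for the frontal slices: S₀ = [[0, -12, 0], [-9, -3, 3], [9, -9, -3]], S₁ = [[0, -6, 0], [-18, -6, 6], [18, 0, -6]], S₂ = [[0, 12, 0], [-9, -3, 3], [9, 15, -3]].
If T = a₁ ⊗ b₁ ⊗ c₁ + a₂ ⊗ b₂ ⊗ c₂ then each S_k = c₁[k]·a₁b₁ᵀ + c₂[k]·a₂b₂ᵀ. S₀ and S₁ are linearly independent, so a₁b₁ᵀ and a₂b₂ᵀ must span the same plane of matrices: they are the rank-1 matrices of the form x·S₀ + y·S₁.
The 2×2 minor of x·S₀ + y·S₁ on rows {0,1}, columns {0,1} is −108·x² − 270·xy − 108·y² = (-54)·(x + 2·y)(2·x + y), vanishing at (x:y) = (2:-1) and (1:-2).
M₁ = 2·S₀ − S₁ = [[0, -18, 0], [0, 0, 0], [0, -18, 0]] = (-18)·[1, 0, 1][0, 1, 0]ᵀ and M₂ = S₀ − 2·S₁ = [[0, 0, 0], [27, 9, -9], [-27, -9, 9]] = 9·[0, 1, -1][3, 1, -1]ᵀ, so take a₁ = [1, 0, 1], b₁ = [0, 1, 0], a₂ = [0, 1, -1], b₂ = [3, 1, -1].
Each slice is an integer combination of E₁ = a₁b₁ᵀ and E₂ = a₂b₂ᵀ: S₀ = −12·E₁ − 3·E₂, S₁ = −6·E₁ − 6·E₂, S₂ = 12·E₁ − 3·E₂; reading off coefficients, c₁ = [-12, -6, 12] and c₂ = [-3, -6, -3].
Hence T = [1, 0, 1] ⊗ [0, 1, 0] ⊗ [-12, -6, 12] + [0, 1, -1] ⊗ [3, 1, -1] ⊗ [-3, -6, -3], so rank(T) ≤ 2.
These bounds meet, so rank(T) = 2.
Check entry T[2,1,2] = 15: (1)·(1)·(12) + (-1)·(1)·(-3) = 15.

2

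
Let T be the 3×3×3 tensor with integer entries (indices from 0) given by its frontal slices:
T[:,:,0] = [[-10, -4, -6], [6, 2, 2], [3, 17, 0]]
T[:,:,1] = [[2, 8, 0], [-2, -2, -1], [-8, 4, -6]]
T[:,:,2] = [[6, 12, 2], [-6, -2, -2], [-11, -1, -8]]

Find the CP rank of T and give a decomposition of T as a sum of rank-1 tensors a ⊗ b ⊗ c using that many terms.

rank(T) = 3

Lower bound: in the mode-1 unfolding of T (rows indexed by i, columns by (j,k)) the 3×3 minor on rows i ∈ {0, 1, 2}, columns (j,k) ∈ {(0,0), (0,1), (0,2)} is det [[-10, 2, 6], [6, -2, -6], [3, -8, -11]] = 104 ≠ 0, so that unfolding has rank ≥ 3 and hence rank(T) ≥ 3 (CP rank is at least every unfolding rank, though it can be larger).
Upper bound: T is a sum of 3 rank-1 terms, T = [0, 2, -1] ⊗ [1, -1, 0] ⊗ [1, 0, -1] + [1, 0, 2] ⊗ [1, -2, 1] ⊗ [-2, -2, -2] + [2, -1, -2] ⊗ [2, 2, 1] ⊗ [-2, 1, 2] (one valid choice — decompositions are not unique — normalised so each a, b is primitive with positive first nonzero entry; check it by expanding all entries), so rank(T) ≤ 3.
These bounds meet, so rank(T) = 3.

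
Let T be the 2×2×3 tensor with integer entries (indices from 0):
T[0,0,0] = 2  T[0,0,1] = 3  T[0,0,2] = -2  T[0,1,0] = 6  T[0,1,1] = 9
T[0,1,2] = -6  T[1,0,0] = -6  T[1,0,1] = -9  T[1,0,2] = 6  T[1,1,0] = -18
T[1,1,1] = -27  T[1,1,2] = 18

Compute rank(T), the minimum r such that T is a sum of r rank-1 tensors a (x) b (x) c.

1

Lower bound: T ≠ 0 (e.g. T[0,0,0] = 2), so rank(T) ≥ 1.
Upper bound: if T = a (x) b (x) c then every fibre of T is a multiple of the corresponding factor, so read the factors off the fibres through the nonzero entry T[0,0,0] = 2.
The mode-1 fibre T[:,0,0] = [2, -6] gives a = (1, -3) (primitive direction); the mode-2 fibre T[0,:,0] = [2, 6] gives b = (1, 3); then c[k] = T[0,0,k] / (a[0]·b[0]) = [2, 3, -2] / 1 = (2, 3, -2).
Expanding (1, -3) (x) (1, 3) (x) (2, 3, -2) reproduces all 12 entries of T, so T = (1, -3) (x) (1, 3) (x) (2, 3, -2) and rank(T) ≤ 1.
These bounds meet, so rank(T) = 1.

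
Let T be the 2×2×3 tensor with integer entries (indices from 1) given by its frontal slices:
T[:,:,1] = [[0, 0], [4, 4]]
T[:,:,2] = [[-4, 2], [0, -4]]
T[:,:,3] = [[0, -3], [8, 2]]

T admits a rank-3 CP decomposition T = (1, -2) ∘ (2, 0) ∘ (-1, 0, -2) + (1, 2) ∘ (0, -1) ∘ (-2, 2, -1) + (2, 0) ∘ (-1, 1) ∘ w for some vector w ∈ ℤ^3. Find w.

w = (-1, 2, -2)

Subtract the known terms from T to get the rank-1 residual R = (2, 0) ∘ (-1, 1) ∘ w, so R[i,j,k] = a[i]·b[j]·w[k]. Pick indices with nonzero a[1]·b[1] = (2)·(-1) = -2. Only the fibre through (1,1,·) is needed: R[1,1,:] = T[1,1,:] − Σₗ aₗ[1]bₗ[1]cₗ = [0, -4, 0] − (1)·(2)·(-1, 0, -2) − (1)·(0)·(-2, 2, -1) = [2, -4, 4]. Then w[k] = R[1,1,k] / -2 for each k, giving w = [2, -4, 4] / -2 = (-1, 2, -2).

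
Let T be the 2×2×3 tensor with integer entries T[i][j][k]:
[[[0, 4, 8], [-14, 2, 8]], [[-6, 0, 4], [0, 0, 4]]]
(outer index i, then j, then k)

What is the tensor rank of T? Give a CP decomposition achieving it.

Lower bound: the mode-3 unfolding of T (rows indexed by k, columns by (i,j) = (0,0), (0,1), (1,0), (1,1)) is [[0, -14, -6, 0], [4, 2, 0, 0], [8, 8, 4, 4]].
There the 3×3 minor on rows k ∈ {0, 1, 2}, columns (i,j) ∈ {(0,0), (0,1), (1,0)} is det [[0, -14, -6], [4, 2, 0], [8, 8, 4]] = 128 ≠ 0, so this unfolding has rank ≥ 3; CP rank is at least every unfolding rank, so rank(T) ≥ 3. (Unfolding ranks only ever bound the CP rank from below — rank(T) can be strictly larger than all of them — so the matching upper bound has to come from an explicit 3-term decomposition.)
Upper bound: T is a sum of 3 rank-1 terms, T = (1, 0) ⊗ (2, 1) ⊗ (2, 2, 0) + (2, -1) ⊗ (1, -2) ⊗ (2, 0, 0) + (2, 1) ⊗ (1, 1) ⊗ (-4, 0, 4) (written with every a and b primitive with positive leading entry and the scale carried by c; CP decompositions are not unique, and this one is verified by expanding entrywise), so rank(T) ≤ 3.
These bounds meet, so rank(T) = 3.

rank(T) = 3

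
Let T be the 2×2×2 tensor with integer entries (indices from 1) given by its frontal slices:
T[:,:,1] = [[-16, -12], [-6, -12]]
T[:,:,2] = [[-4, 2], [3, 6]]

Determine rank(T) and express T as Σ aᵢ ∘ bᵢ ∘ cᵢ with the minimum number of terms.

Lower bound: the mode-3 unfolding of T (rows indexed by k, columns by (i,j) = (1,1), (1,2), (2,1), (2,2)) is [[-16, -12, -6, -12], [-4, 2, 3, 6]].
There the 2×2 minor on rows k ∈ {1, 2}, columns (i,j) ∈ {(1,1), (1,2)} is det [[-16, -12], [-4, 2]] = -80 ≠ 0, so this unfolding has rank ≥ 2; CP rank is at least every unfolding rank, so rank(T) ≥ 2. (This is only a lower bound: in general the CP rank may exceed every unfolding rank, so we still need to exhibit 2 rank-1 terms summing to T.)
Upper bound — finding two terms. Write S_k = T[:,:,k] for the frontal slices: S₁ = [[-16, -12], [-6, -12]], S₂ = [[-4, 2], [3, 6]].
If T = a₁ ∘ b₁ ∘ c₁ + a₂ ∘ b₂ ∘ c₂ then each S_k = c₁[k]·a₁b₁ᵀ + c₂[k]·a₂b₂ᵀ. S₁ and S₂ are linearly independent, so a₁b₁ᵀ and a₂b₂ᵀ must span the same plane of matrices: they are the rank-1 matrices of the form x·S₁ + y·S₂.
det(x·S₁ + y·S₂) is 120·x² − 30·y² = 30·(2·x − y)(2·x + y), vanishing at (x:y) = (1:2) and (1:-2).
M₁ = S₁ + 2·S₂ = [[-24, -8], [0, 0]] = (-8)·[1, 0][3, 1]ᵀ and M₂ = S₁ − 2·S₂ = [[-8, -16], [-12, -24]] = (-4)·[2, 3][1, 2]ᵀ, so take a₁ = [1, 0], b₁ = [3, 1], a₂ = [2, 3], b₂ = [1, 2].
Each slice is an integer combination of E₁ = a₁b₁ᵀ and E₂ = a₂b₂ᵀ: S₁ = −4·E₁ − 2·E₂, S₂ = −2·E₁ + E₂; reading off coefficients, c₁ = [-4, -2] and c₂ = [-2, 1].
Hence T = [1, 0] ∘ [3, 1] ∘ [-4, -2] + [2, 3] ∘ [1, 2] ∘ [-2, 1], so rank(T) ≤ 2.
These bounds meet, so rank(T) = 2.
Check entry T[2,2,2] = 6: (0)·(1)·(-2) + (3)·(2)·(1) = 6.

rank(T) = 2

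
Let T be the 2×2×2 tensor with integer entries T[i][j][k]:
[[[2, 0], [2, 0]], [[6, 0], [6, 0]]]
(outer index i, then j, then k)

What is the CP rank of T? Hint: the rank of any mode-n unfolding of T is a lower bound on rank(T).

1

Lower bound: T ≠ 0 (e.g. T[0,0,0] = 2), so rank(T) ≥ 1.
Upper bound: the mode-1 fibre T[:,0,0] = [2, 6] gives a = (1, 3) (primitive direction); the mode-2 fibre T[0,:,0] = [2, 2] gives b = (1, 1); then c[k] = T[0,0,k] / (a[0]·b[0]) = [2, 0] / 1 = (2, 0).
Expanding (1, 3) ⊗ (1, 1) ⊗ (2, 0) reproduces all 8 entries of T, so T = (1, 3) ⊗ (1, 1) ⊗ (2, 0) and rank(T) ≤ 1.
These bounds meet, so rank(T) = 1.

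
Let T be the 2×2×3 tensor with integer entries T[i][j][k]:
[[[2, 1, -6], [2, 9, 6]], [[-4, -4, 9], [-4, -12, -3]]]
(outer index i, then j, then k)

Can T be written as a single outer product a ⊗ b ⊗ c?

The mode-3 unfolding of T (rows indexed by k, columns by (i,j) = (0,0), (0,1), (1,0), (1,1)) is [[2, 2, -4, -4], [1, 9, -4, -12], [-6, 6, 9, -3]].
There the 2×2 minor on rows k ∈ {0, 1}, columns (i,j) ∈ {(0,0), (0,1)} is det [[2, 2], [1, 9]] = 16 ≠ 0, so this unfolding has rank ≥ 2; CP rank is at least every unfolding rank, so rank(T) ≥ 2.
In particular rank(T) ≥ 2 > 1, so T is not rank-1.

No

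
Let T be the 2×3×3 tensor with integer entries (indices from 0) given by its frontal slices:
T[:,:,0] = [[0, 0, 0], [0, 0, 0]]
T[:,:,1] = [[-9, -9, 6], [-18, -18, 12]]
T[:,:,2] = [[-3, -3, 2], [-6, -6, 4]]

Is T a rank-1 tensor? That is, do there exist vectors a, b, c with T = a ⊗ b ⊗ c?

If T = a ⊗ b ⊗ c then every fibre of T is a multiple of the corresponding factor, so read the factors off the fibres through the nonzero entry T[0,0,1] = -9.
The mode-1 fibre T[:,0,1] = [-9, -18] gives a = (1, 2) (primitive direction); the mode-2 fibre T[0,:,1] = [-9, -9, 6] gives b = (3, 3, -2); then c[k] = T[0,0,k] / (a[0]·b[0]) = [0, -9, -3] / 3 = (0, -3, -1).
Expanding (1, 2) ⊗ (3, 3, -2) ⊗ (0, -3, -1) reproduces all 18 entries of T, so T = (1, 2) ⊗ (3, 3, -2) ⊗ (0, -3, -1) and rank(T) ≤ 1.
Equivalently every frontal slice T[:,:,k] is c[k] times the rank-1 matrix (1, 2) ⊗ (3, 3, -2). So T has rank 1 (it is nonzero).

Yes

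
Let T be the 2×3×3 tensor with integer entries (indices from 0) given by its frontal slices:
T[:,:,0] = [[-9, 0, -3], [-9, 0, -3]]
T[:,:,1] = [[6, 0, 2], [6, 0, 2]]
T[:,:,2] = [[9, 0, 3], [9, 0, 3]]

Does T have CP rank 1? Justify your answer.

Yes

The mode-1 fibre T[:,0,0] = [-9, -9] gives a = [1, 1] (primitive direction); the mode-2 fibre T[0,:,0] = [-9, 0, -3] gives b = [3, 0, 1]; then c[k] = T[0,0,k] / (a[0]·b[0]) = [-9, 6, 9] / 3 = [-3, 2, 3].
Expanding [1, 1] ⊗ [3, 0, 1] ⊗ [-3, 2, 3] reproduces all 18 entries of T, so T = [1, 1] ⊗ [3, 0, 1] ⊗ [-3, 2, 3] and rank(T) ≤ 1.
Equivalently every frontal slice T[:,:,k] is c[k] times the rank-1 matrix [1, 1] ⊗ [3, 0, 1]. So T has rank 1 (it is nonzero).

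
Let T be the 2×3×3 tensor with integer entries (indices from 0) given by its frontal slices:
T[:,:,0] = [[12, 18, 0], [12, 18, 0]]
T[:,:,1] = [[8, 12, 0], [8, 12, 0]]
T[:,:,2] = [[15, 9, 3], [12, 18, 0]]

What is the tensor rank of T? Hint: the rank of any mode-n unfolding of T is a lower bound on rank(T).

2

Lower bound: the mode-3 unfolding of T (rows indexed by k, columns by (i,j) = (0,0), (0,1), (0,2), (1,0), (1,1), (1,2)) is [[12, 18, 0, 12, 18, 0], [8, 12, 0, 8, 12, 0], [15, 9, 3, 12, 18, 0]].
There the 2×2 minor on rows k ∈ {0, 2}, columns (i,j) ∈ {(0,0), (0,1)} is det [[12, 18], [15, 9]] = -162 ≠ 0, so this unfolding has rank ≥ 2; CP rank is at least every unfolding rank, so rank(T) ≥ 2. (Unfolding ranks only ever bound the CP rank from below — rank(T) can be strictly larger than all of them — so the matching upper bound has to come from an explicit 2-term decomposition.)
Upper bound — finding two terms. Write S_k = T[:,:,k] for the frontal slices: S₀ = [[12, 18, 0], [12, 18, 0]], S₁ = [[8, 12, 0], [8, 12, 0]], S₂ = [[15, 9, 3], [12, 18, 0]].
If T = a₁ ⊗ b₁ ⊗ c₁ + a₂ ⊗ b₂ ⊗ c₂ then each S_k = c₁[k]·a₁b₁ᵀ + c₂[k]·a₂b₂ᵀ. S₀ and S₂ are linearly independent, so a₁b₁ᵀ and a₂b₂ᵀ must span the same plane of matrices: they are the rank-1 matrices of the form x·S₀ + y·S₂.
The 2×2 minor of x·S₀ + y·S₂ on rows {0,1}, columns {0,1} is 162·xy + 162·y² = 162·(y)(x + y), vanishing at (x:y) = (1:0) and (1:-1).
M₁ = S₀ = [[12, 18, 0], [12, 18, 0]] = 6·[1, 1][2, 3, 0]ᵀ and M₂ = S₀ − S₂ = [[-3, 9, -3], [0, 0, 0]] = (-3)·[1, 0][1, -3, 1]ᵀ, so take a₁ = [1, 1], b₁ = [2, 3, 0], a₂ = [1, 0], b₂ = [1, -3, 1].
Each slice is an integer combination of E₁ = a₁b₁ᵀ and E₂ = a₂b₂ᵀ: S₀ = 6·E₁, S₁ = 4·E₁, S₂ = 6·E₁ + 3·E₂; reading off coefficients, c₁ = [6, 4, 6] and c₂ = [0, 0, 3].
Hence T = [1, 1] ⊗ [2, 3, 0] ⊗ [6, 4, 6] + [1, 0] ⊗ [1, -3, 1] ⊗ [0, 0, 3], so rank(T) ≤ 2.
These bounds meet, so rank(T) = 2.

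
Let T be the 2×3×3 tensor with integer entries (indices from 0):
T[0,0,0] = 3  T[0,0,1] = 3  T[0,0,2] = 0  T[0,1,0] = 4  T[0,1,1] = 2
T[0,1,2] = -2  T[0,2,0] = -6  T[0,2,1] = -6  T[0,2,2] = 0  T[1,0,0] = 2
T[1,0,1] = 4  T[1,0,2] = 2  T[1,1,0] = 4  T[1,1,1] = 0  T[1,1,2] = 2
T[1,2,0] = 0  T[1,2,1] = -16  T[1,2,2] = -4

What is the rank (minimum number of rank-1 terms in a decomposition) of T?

3

Lower bound: the mode-3 unfolding of T (rows indexed by k, columns by (i,j) = (0,0), (0,1), (0,2), (1,0), (1,1), (1,2)) is [[3, 4, -6, 2, 4, 0], [3, 2, -6, 4, 0, -16], [0, -2, 0, 2, 2, -4]].
There the 3×3 minor on rows k ∈ {0, 1, 2}, columns (i,j) ∈ {(0,0), (0,1), (1,1)} is det [[3, 4, 4], [3, 2, 0], [0, -2, 2]] = -36 ≠ 0, so this unfolding has rank ≥ 3; CP rank is at least every unfolding rank, so rank(T) ≥ 3. (Unfolding ranks only ever bound the CP rank from below — rank(T) can be strictly larger than all of them — so the matching upper bound has to come from an explicit 3-term decomposition.)
Upper bound: T is a sum of 3 rank-1 terms, T = (0, 1) ⊗ (0, 1, 2) ⊗ (2, -4, 0) + (1, 0) ⊗ (1, 2, -2) ⊗ (1, -1, -2) + (1, 1) ⊗ (1, 1, -2) ⊗ (2, 4, 2) (one valid choice — decompositions are not unique — normalised so each a, b is primitive with positive first nonzero entry; check it by expanding all entries), so rank(T) ≤ 3.
These bounds meet, so rank(T) = 3.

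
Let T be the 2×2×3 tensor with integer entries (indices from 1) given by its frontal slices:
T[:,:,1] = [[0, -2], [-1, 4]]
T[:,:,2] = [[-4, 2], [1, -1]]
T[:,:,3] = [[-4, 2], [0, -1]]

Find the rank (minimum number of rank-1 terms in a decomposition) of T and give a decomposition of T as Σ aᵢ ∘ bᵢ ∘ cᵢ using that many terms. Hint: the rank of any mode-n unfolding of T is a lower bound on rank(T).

rank(T) = 3

Lower bound: the mode-3 unfolding of T (rows indexed by k, columns by (i,j) = (1,1), (1,2), (2,1), (2,2)) is [[0, -2, -1, 4], [-4, 2, 1, -1], [-4, 2, 0, -1]].
There the 3×3 minor on rows k ∈ {1, 2, 3}, columns (i,j) ∈ {(1,1), (1,2), (2,1)} is det [[0, -2, -1], [-4, 2, 1], [-4, 2, 0]] = 8 ≠ 0, so this unfolding has rank ≥ 3; CP rank is at least every unfolding rank, so rank(T) ≥ 3. (Unfolding ranks only ever bound the CP rank from below — rank(T) can be strictly larger than all of them — so the matching upper bound has to come from an explicit 3-term decomposition.)
Upper bound: T is a sum of 3 rank-1 terms, T = (0, 1) ∘ (1, 0) ∘ (-1, -1, -2) + (1, -2) ∘ (0, 1) ∘ (-2, 0, 0) + (2, -1) ∘ (2, -1) ∘ (0, -1, -1) (one valid choice — decompositions are not unique — normalised so each a, b is primitive with positive first nonzero entry; check it by expanding all entries), so rank(T) ≤ 3.
These bounds meet, so rank(T) = 3.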